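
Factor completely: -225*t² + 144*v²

Pull out the common factor 9; 16*v² - 25*t² is a difference of squares.

9*(4*v - 5*t)*(4*v + 5*t)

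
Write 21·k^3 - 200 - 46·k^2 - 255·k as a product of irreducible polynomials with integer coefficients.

(3·k + 5)·(7·k + 8)·(k - 5)

Trying the rational-root candidates, k = 5 is a root, so (k - 5) divides it; the quotient is 21·k^2 + 59·k + 40.
The remaining quadratic factors as (7·k + 8)(3·k + 5).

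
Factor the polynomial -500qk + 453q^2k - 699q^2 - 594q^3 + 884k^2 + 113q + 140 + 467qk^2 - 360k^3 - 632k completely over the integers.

-(6q - 5k + 7)(11q - 9k + 5)(9q + 8k - 4)

Group: 11q(-54q^2 - 3qk - 39q + 40k^2 - 76k + 28) + (-9k + 5)(-54q^2 - 3qk - 39q + 40k^2 - 76k + 28); both groups contain (-54q^2 - 3qk - 39q + 40k^2 - 76k + 28), so (11q - 9k + 5) is a factor with cofactor -54q^2 - 3qk - 39q + 40k^2 - 76k + 28.
The cofactor groups again: -54q^2 - 3qk - 39q + 40k^2 - 76k + 28 = -6q(9q + 8k - 4) + (5k - 7)(9q + 8k - 4); both groups contain (9q + 8k - 4), giving -(6q - 5k + 7)(9q + 8k - 4).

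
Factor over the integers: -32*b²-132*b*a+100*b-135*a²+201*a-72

Group: -8*b*(4*b+9*a-8) + (-15*a+9)*(4*b+9*a-8); both groups contain (4*b+9*a-8).

-(8*b+15*a-9)*(4*b+9*a-8)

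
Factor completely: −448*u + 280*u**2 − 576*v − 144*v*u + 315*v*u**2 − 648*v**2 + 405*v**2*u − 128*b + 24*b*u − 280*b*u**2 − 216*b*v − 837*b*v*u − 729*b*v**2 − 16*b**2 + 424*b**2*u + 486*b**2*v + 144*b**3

Group: 9*b*(16*b**2 + 54*b*v + 56*b*u − 16*b − 81*v**2 − 63*v*u − 72*v − 56*u) + (−5*u + 8)*(16*b**2 + 54*b*v + 56*b*u − 16*b − 81*v**2 − 63*v*u − 72*v − 56*u); both groups contain (16*b**2 + 54*b*v + 56*b*u − 16*b − 81*v**2 − 63*v*u − 72*v − 56*u), so (9*b − 5*u + 8) is a factor with cofactor 16*b**2 + 54*b*v + 56*b*u − 16*b − 81*v**2 − 63*v*u − 72*v − 56*u.
The cofactor groups again: 16*b**2 + 54*b*v + 56*b*u − 16*b − 81*v**2 − 63*v*u − 72*v − 56*u = 2*b*(8*b − 9*v − 8) + (9*v + 7*u)*(8*b − 9*v − 8); both groups contain (8*b − 9*v − 8), giving (2*b + 9*v + 7*u)*(8*b − 9*v − 8).

(2*b + 9*v + 7*u)*(8*b − 9*v − 8)*(9*b − 5*u + 8)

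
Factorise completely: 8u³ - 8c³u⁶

-8u³(cu - 1)(c²u² + cu + 1)

Factor out 8u³ first: what remains is -c³u³ + 1.
Recognize a difference of cubes with the parts 1 and cu.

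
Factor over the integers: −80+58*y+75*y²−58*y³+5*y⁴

(5*y−8)*(y+1)*(y−1)*(y−10)

Testing divisors of the constant over divisors of the leading coefficient, y = 10 is a root, so (y−10) is a factor; dividing leaves 5*y³−8*y²−5*y+8.
Continuing, y = −1 is a root, so (y+1) is a factor; dividing leaves 5*y²−13*y+8.
The remaining quadratic factors as (y−1)(5*y−8).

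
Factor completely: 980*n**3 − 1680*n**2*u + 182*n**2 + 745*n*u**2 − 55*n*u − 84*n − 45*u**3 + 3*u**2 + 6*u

Group: 5*n*(196*n**2 − 140*n*u − 42*n + 9*u**2 + 3*u) + (−5*u + 2)*(196*n**2 − 140*n*u − 42*n + 9*u**2 + 3*u); both groups contain (196*n**2 − 140*n*u − 42*n + 9*u**2 + 3*u), so (5*n − 5*u + 2) is a factor with cofactor 196*n**2 − 140*n*u − 42*n + 9*u**2 + 3*u.
The cofactor groups again: 196*n**2 − 140*n*u − 42*n + 9*u**2 + 3*u = 14*n*(14*n − 9*u − 3) − u*(14*n − 9*u − 3); both groups contain (14*n − 9*u − 3), giving (14*n − u)*(14*n − 9*u − 3).

(14*n − 9*u − 3)*(14*n − u)*(5*n − 5*u + 2)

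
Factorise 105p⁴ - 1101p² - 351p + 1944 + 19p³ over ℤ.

Among the possible rational roots, p = -9/5 is a root, so (5p + 9) divides it; the quotient is 21p³ - 34p² - 159p + 216.
Then p = -8/3 is a root, so (3p + 8) divides it; the quotient is 7p² - 30p + 27.
The remaining quadratic factors as (p - 3)(7p - 9).

(3p + 8)(5p + 9)(7p - 9)(p - 3)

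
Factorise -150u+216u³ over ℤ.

Pull out the common factor 6u; 36u²-25 is a difference of squares.

6u(6u+5)(6u-5)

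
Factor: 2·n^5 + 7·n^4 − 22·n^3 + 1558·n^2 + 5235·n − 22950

(2·n − 5)·(n + 6)·(n + 9)·(n^2 − 9·n + 85)

Testing divisors of the constant over divisors of the leading coefficient, n = −9 is a root, giving the factor (n + 9) and quotient 2·n^4 − 11·n^3 + 77·n^2 + 865·n − 2550.
Next, n = 5/2 is a root, so (2·n − 5) divides it; the quotient is n^3 − 3·n^2 + 31·n + 510.
Next, n = −6 is a root, so (n + 6) divides it; the quotient is n^2 − 9·n + 85.
The quadratic n^2 − 9·n + 85 has discriminant −259 < 0 and is irreducible over ℤ.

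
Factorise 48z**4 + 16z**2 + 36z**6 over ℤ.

Every term has a factor of 4z**2; factoring it out leaves 9z**4 + 12z**2 + 4.
Recognize a perfect-square trinomial with the parts 3z**2 and 2.

4z**2(3z**2 + 2)**2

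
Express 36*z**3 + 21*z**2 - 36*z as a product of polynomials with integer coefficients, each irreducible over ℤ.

Pull out the common factor 3*z, then factor the remaining trinomial.

3*z*(3*z + 4)*(4*z - 3)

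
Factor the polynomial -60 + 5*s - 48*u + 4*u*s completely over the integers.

(4*u + 5)*(s - 12)

Group as (4*u*s - 48*u) + (5*s - 60) = 4*u*(s - 12) + 5*(s - 12).
Both groups share the factor (s - 12).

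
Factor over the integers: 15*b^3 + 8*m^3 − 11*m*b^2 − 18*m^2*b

(4*m − 3*b)*(2*m − 5*b)*(m + b)

Group: m*(8*m^2 − 26*m*b + 15*b^2) + b*(8*m^2 − 26*m*b + 15*b^2); both groups contain (8*m^2 − 26*m*b + 15*b^2), so (m + b) is a factor with cofactor 8*m^2 − 26*m*b + 15*b^2.
The cofactor groups again: 8*m^2 − 26*m*b + 15*b^2 = 4*m*(2*m − 5*b) − 3*b*(2*m − 5*b); both groups contain (2*m − 5*b), giving (4*m − 3*b)*(2*m − 5*b).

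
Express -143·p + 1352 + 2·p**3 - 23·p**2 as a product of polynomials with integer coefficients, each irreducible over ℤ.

(2·p - 13)·(p + 8)·(p - 13)

Among the possible rational roots, p = 13 is a root, giving the factor (p - 13) and quotient 2·p**2 + 3·p - 104.
The remaining quadratic factors as (2·p - 13)(p + 8).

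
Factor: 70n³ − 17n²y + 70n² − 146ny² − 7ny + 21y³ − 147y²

Group: 7n(10n² − ny − 21y²) + (−y + 7)(10n² − ny − 21y²); both groups contain (10n² − ny − 21y²), so (7n − y + 7) is a factor with cofactor 10n² − ny − 21y².
The cofactor groups again: 10n² − ny − 21y² = 2n(5n + 7y) − 3y(5n + 7y); both groups contain (5n + 7y), giving (2n − 3y)(5n + 7y).

(2n − 3y)(5n + 7y)(7n − y + 7)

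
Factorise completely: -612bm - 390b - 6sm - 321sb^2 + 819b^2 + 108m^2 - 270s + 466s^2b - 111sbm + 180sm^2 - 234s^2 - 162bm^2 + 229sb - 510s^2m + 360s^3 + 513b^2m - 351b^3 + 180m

(10s - 9b + 6)(9s + 13b - 6m)(4s + 3b - 3m - 5)

Group: 9s(40s^2 - 6sb - 30sm - 26s - 27b^2 + 27bm + 63b - 18m - 30) + (13b - 6m)(40s^2 - 6sb - 30sm - 26s - 27b^2 + 27bm + 63b - 18m - 30); both groups contain (40s^2 - 6sb - 30sm - 26s - 27b^2 + 27bm + 63b - 18m - 30), so (9s + 13b - 6m) is a factor with cofactor 40s^2 - 6sb - 30sm - 26s - 27b^2 + 27bm + 63b - 18m - 30.
The cofactor groups again: 40s^2 - 6sb - 30sm - 26s - 27b^2 + 27bm + 63b - 18m - 30 = 10s(4s + 3b - 3m - 5) + (-9b + 6)(4s + 3b - 3m - 5); both groups contain (4s + 3b - 3m - 5), giving (10s - 9b + 6)(4s + 3b - 3m - 5).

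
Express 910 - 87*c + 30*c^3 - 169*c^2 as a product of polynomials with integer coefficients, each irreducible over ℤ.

Trying the rational-root candidates, c = 14/5 is a root, so (5*c - 14) divides it; the quotient is 6*c^2 - 17*c - 65.
The remaining quadratic factors as (6*c + 13)(c - 5).

(5*c - 14)*(6*c + 13)*(c - 5)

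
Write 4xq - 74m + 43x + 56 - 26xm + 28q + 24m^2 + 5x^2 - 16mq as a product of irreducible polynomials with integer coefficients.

(x - 4m + 7)(5x - 6m + 4q + 8)

Group: x(5x - 6m + 4q + 8) + (-4m + 7)(5x - 6m + 4q + 8); both groups contain (5x - 6m + 4q + 8).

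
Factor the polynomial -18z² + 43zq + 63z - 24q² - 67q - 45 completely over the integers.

-(2z - 3q - 5)(9z - 8q - 9)

Group: -9z(2z - 3q - 5) + (8q + 9)(2z - 3q - 5); both groups contain (2z - 3q - 5).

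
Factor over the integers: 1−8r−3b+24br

Group as (24br−3b) + (−8r+1) = 3b(8r−1) − (8r−1).
Both groups share the factor (8r−1).

(3b−1)(8r−1)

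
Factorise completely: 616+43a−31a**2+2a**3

By the rational root theorem, a = 8 is a root, so (a−8) is a factor; dividing leaves 2a**2−15a−77.
The remaining quadratic factors as (2a+7)(a−11).

(2a+7)(a−11)(a−8)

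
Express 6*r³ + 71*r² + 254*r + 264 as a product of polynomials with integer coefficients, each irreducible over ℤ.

(6*r + 11)*(r + 4)*(r + 6)

Trying the rational-root candidates, r = -6 is a root, so (r + 6) divides it; the quotient is 6*r² + 35*r + 44.
The remaining quadratic factors as (r + 4)(6*r + 11).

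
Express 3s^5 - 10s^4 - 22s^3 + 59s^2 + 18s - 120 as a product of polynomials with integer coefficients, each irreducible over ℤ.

Trying the rational-root candidates, s = -5/3 is a root, giving the factor (3s + 5) and quotient s^4 - 5s^3 + s^2 + 18s - 24.
Next, s = -2 is a root, giving the factor (s + 2) and quotient s^3 - 7s^2 + 15s - 12.
Continuing, s = 4 is a root, so (s - 4) divides it; the quotient is s^2 - 3s + 3.
The quadratic s^2 - 3s + 3 has discriminant -3 < 0 and is irreducible over ℤ.

(3s + 5)(s + 2)(s - 4)(s^2 - 3s + 3)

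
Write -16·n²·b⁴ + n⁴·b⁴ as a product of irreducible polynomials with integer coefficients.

Factor out n²·b⁴ first: what remains is n² - 16.
Recognize a difference of squares with the parts n and 4.

b⁴·n²·(n + 4)·(n - 4)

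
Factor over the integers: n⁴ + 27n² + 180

(n² + 12)(n² + 15)

Substitute u = n² to get a quadratic in u, then factor.
n² + 15 is irreducible over ℤ (always positive, so no real roots).
n² + 12 is irreducible over ℤ (always positive, so no real roots).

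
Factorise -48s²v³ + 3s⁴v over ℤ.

Factor out 3s²v, leaving s² - 16v², which is a difference of two squares.

3s²v(s + 4v)(s - 4v)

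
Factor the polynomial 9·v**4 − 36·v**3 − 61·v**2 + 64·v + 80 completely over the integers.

(3·v + 4)·(3·v − 4)·(v + 1)·(v − 5)

Testing divisors of the constant over divisors of the leading coefficient, v = −4/3 is a root, giving the factor (3·v + 4) and quotient 3·v**3 − 16·v**2 + v + 20.
Next, v = 5 is a root, giving the factor (v − 5) and quotient 3·v**2 − v − 4.
The remaining quadratic factors as (3·v − 4)(v + 1).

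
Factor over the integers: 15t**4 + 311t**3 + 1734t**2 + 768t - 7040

(3t + 10)(5t - 8)(t + 11)(t + 8)

Trying the rational-root candidates, t = -11 is a root, giving the factor (t + 11) and quotient 15t**3 + 146t**2 + 128t - 640.
Next, t = -8 is a root, so (t + 8) divides it; the quotient is 15t**2 + 26t - 80.
The remaining quadratic factors as (5t - 8)(3t + 10).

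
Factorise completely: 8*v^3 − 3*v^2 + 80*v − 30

(8*v − 3)*(v^2 + 10)

Group as (8*v^3 + 80*v) + (−3*v^2 − 30) = 8*v*(v^2 + 10) − 3*(v^2 + 10).
Both groups share the factor (v^2 + 10).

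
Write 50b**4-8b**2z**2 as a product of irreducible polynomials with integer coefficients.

Factor out 2b**2, leaving 25b**2-4z**2, which is a difference of two squares.

2b**2(5b+2z)(5b-2z)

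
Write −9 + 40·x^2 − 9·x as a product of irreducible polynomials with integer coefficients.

Need a pair with product 40·(−9) = −360 and sum −9: that's −24 and 15.
Split the middle term: 40·x^2 − 24·x + 15·x − 9 = 8·x·(5·x − 3) + 3·(5·x − 3).

(5·x − 3)·(8·x + 3)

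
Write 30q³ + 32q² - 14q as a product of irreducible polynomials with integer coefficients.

2q(3q - 1)(5q + 7)

Pull out the common factor 2q, then factor the remaining trinomial.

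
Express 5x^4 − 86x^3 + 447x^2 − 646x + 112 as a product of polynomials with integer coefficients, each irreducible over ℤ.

(5x − 1)(x − 2)(x − 7)(x − 8)

Among the possible rational roots, x = 8 is a root, giving the factor (x − 8) and quotient 5x^3 − 46x^2 + 79x − 14.
Then x = 7 is a root, so (x − 7) is a factor; dividing leaves 5x^2 − 11x + 2.
The remaining quadratic factors as (x − 2)(5x − 1).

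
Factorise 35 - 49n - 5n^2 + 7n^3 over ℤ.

Group as (7n^3 - 49n) + (-5n^2 + 35) = 7n(n^2 - 7) - 5(n^2 - 7).
Both groups share the factor (n^2 - 7).

(7n - 5)(n^2 - 7)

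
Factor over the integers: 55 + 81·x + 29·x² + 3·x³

(3·x + 11)·(x + 1)·(x + 5)

Trying the rational-root candidates, x = −11/3 is a root, so (3·x + 11) is a factor; dividing leaves x² + 6·x + 5.
The remaining quadratic factors as (x + 5)(x + 1).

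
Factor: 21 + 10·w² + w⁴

(w² + 3)·(w² + 7)

Substitute u = w² to get a quadratic in u, then factor.
w² + 7 is irreducible over ℤ (always positive, so no real roots).
w² + 3 is irreducible over ℤ (always positive, so no real roots).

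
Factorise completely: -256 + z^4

(z + 4)(z - 4)(z^2 + 16)

Difference of squares twice: with A = z and B = 4, A⁴ − B⁴ = (A² − B²)(A² + B²), and A² − B² factors again.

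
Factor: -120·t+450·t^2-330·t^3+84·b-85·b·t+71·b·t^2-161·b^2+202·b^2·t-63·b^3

Group: 9·b·(-7·b^2+31·b·t-21·b-30·t^2+30·t) + (11·t-4)·(-7·b^2+31·b·t-21·b-30·t^2+30·t); both groups contain (-7·b^2+31·b·t-21·b-30·t^2+30·t), so (9·b+11·t-4) is a factor with cofactor -7·b^2+31·b·t-21·b-30·t^2+30·t.
The cofactor groups again: -7·b^2+31·b·t-21·b-30·t^2+30·t = -b·(7·b-10·t) + (3·t-3)·(7·b-10·t); both groups contain (7·b-10·t), giving -(b-3·t+3)·(7·b-10·t).

-(7·b-10·t)·(9·b+11·t-4)·(b-3·t+3)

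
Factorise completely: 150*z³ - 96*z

6*z*(5*z + 4)*(5*z - 4)

Pull out the common factor 6*z; 25*z² - 16 is a difference of squares.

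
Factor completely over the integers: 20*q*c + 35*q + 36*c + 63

(4*c + 7)*(5*q + 9)

Group as (20*q*c + 35*q) + (36*c + 63) = 5*q*(4*c + 7) + 9*(4*c + 7).
Both groups share the factor (4*c + 7).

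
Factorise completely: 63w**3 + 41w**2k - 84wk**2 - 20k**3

Group: 7w(9w**2 - 7wk - 2k**2) + 10k(9w**2 - 7wk - 2k**2); both groups contain (9w**2 - 7wk - 2k**2), so (7w + 10k) is a factor with cofactor 9w**2 - 7wk - 2k**2.
The cofactor groups again: 9w**2 - 7wk - 2k**2 = 9w(w - k) + 2k(w - k); both groups contain (w - k), giving (9w + 2k)(w - k).

(w - k)(7w + 10k)(9w + 2k)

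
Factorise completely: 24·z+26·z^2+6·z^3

Pull out the common factor 2·z, then factor the remaining trinomial.

2·z·(3·z+4)·(z+3)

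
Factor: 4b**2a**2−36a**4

4a**2(b−3a)(b+3a)

Pull out the common factor 4a**2; b**2−9a**2 is a difference of squares.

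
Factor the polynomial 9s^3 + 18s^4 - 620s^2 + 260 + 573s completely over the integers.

Among the possible rational roots, s = 5 is a root, so (s - 5) divides it; the quotient is 18s^3 + 99s^2 - 125s - 52.
Then s = -13/2 is a root, so (2s + 13) is a factor; dividing leaves 9s^2 - 9s - 4.
The remaining quadratic factors as (3s - 4)(3s + 1).

(2s + 13)(3s + 1)(3s - 4)(s - 5)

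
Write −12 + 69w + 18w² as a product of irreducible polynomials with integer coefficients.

3(6w − 1)(w + 4)

Pull out the common factor 3, then factor the remaining trinomial.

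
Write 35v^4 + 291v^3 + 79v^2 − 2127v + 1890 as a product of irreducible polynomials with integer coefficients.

Among the possible rational roots, v = 9/7 is a root, so (7v − 9) is a factor; dividing leaves 5v^3 + 48v^2 + 73v − 210.
Then v = −5 is a root, so (v + 5) divides it; the quotient is 5v^2 + 23v − 42.
The remaining quadratic factors as (v + 6)(5v − 7).

(5v − 7)(7v − 9)(v + 5)(v + 6)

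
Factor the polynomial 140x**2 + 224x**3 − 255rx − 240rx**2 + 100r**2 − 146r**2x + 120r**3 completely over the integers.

(4r − 7x)(5r − 4x)(6r + 8x + 5)

Group: 5r(24r**2 − 10rx + 20r − 56x**2 − 35x) − 4x(24r**2 − 10rx + 20r − 56x**2 − 35x); both groups contain (24r**2 − 10rx + 20r − 56x**2 − 35x), so (5r − 4x) is a factor with cofactor 24r**2 − 10rx + 20r − 56x**2 − 35x.
The cofactor groups again: 24r**2 − 10rx + 20r − 56x**2 − 35x = 6r(4r − 7x) + (8x + 5)(4r − 7x); both groups contain (4r − 7x), giving (6r + 8x + 5)(4r − 7x).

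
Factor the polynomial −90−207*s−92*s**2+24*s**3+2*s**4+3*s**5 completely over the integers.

(3*s+2)*(s+1)*(s−3)*(s**2+2*s+15)

Among the possible rational roots, s = −2/3 is a root, giving the factor (3*s+2) and quotient s**4+8*s**2−36*s−45.
Continuing, s = 3 is a root, so (s−3) is a factor; dividing leaves s**3+3*s**2+17*s+15.
Next, s = −1 is a root, so (s+1) is a factor; dividing leaves s**2+2*s+15.
The quadratic s**2+2*s+15 has discriminant −56 < 0 and is irreducible over ℤ.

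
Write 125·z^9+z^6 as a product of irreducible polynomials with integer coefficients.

Factor out z^6 first: what remains is 125·z^3+1.
Recognize a sum of cubes with the parts 1 and 5·z.

z^6·(5·z+1)·(25·z^2−5·z+1)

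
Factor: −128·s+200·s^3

Every term has a factor of 8·s. Then 25·s^2−16 = (5·s)² − (4)².

8·s·(5·s+4)·(5·s−4)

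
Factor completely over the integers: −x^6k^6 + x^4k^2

Factor out x^4k^2 first: what remains is −x^2k^4 + 1.
Recognize a difference of squares with the parts 1 and xk^2.

−k^2x^4(xk^2 + 1)(xk^2 − 1)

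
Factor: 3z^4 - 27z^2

Factor out 3z^2, leaving z^2 - 9, which is a difference of two squares.

3z^2(z + 3)(z - 3)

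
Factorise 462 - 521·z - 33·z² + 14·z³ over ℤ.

By the rational root theorem, z = -11/2 is a root, so (2·z + 11) is a factor; dividing leaves 7·z² - 55·z + 42.
The remaining quadratic factors as (7·z - 6)(z - 7).

(2·z + 11)·(7·z - 6)·(z - 7)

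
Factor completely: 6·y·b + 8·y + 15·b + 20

(2·y + 5)·(3·b + 4)

Group as (6·y·b + 8·y) + (15·b + 20) = 2·y·(3·b + 4) + 5·(3·b + 4).
Both groups share the factor (3·b + 4).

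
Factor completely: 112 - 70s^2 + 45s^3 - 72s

Group as (45s^3 - 72s) + (-70s^2 + 112) = 9s(5s^2 - 8) - 14(5s^2 - 8).
Both groups share the factor (5s^2 - 8).

(9s - 14)(5s^2 - 8)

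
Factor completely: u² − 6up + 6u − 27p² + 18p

(u − 9p + 6)(u + 3p)

Group: u(u + 3p) + (−9p + 6)(u + 3p); both groups contain (u + 3p).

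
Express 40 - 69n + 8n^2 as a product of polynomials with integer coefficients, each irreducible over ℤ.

(8n - 5)(n - 8)

Need a pair with product 8·40 = 320 and sum -69: that's -64 and -5.
Split the middle term: 8n^2 - 64n - 5n + 40 = 8n(n - 8) - 5(n - 8).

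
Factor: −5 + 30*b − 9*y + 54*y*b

Group as (54*y*b − 9*y) + (30*b − 5) = 9*y*(6*b − 1) + 5*(6*b − 1).
Both groups share the factor (6*b − 1).

(6*b − 1)*(9*y + 5)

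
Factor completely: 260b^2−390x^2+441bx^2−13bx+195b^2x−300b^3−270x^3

Group: 5b(−60b^2+111bx+52b−45x^2−65x) + 6x(−60b^2+111bx+52b−45x^2−65x); both groups contain (−60b^2+111bx+52b−45x^2−65x), so (5b+6x) is a factor with cofactor −60b^2+111bx+52b−45x^2−65x.
The cofactor groups again: −60b^2+111bx+52b−45x^2−65x = −15b(4b−5x) + (9x+13)(4b−5x); both groups contain (4b−5x), giving −(15b−9x−13)(4b−5x).

−(15b−9x−13)(4b−5x)(5b+6x)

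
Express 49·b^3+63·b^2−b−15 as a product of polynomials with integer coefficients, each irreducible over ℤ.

(7·b+5)·(7·b−3)·(b+1)

Among the possible rational roots, b = 3/7 is a root, so (7·b−3) divides it; the quotient is 7·b^2+12·b+5.
The remaining quadratic factors as (b+1)(7·b+5).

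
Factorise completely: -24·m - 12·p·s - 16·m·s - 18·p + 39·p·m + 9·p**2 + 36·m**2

(3·p + 4·m)·(3·p + 9·m - 4·s - 6)

Group: 3·p·(3·p + 4·m) + (9·m - 4·s - 6)·(3·p + 4·m); both groups contain (3·p + 4·m).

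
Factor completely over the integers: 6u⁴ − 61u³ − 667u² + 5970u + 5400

Among the possible rational roots, u = 9 is a root, giving the factor (u − 9) and quotient 6u³ − 7u² − 730u − 600.
Then u = −10 is a root, so (u + 10) is a factor; dividing leaves 6u² − 67u − 60.
The remaining quadratic factors as (u − 12)(6u + 5).

(6u + 5)(u + 10)(u − 12)(u − 9)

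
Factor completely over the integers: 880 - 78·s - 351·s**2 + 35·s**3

Testing divisors of the constant over divisors of the leading coefficient, s = 10 is a root, so (s - 10) divides it; the quotient is 35·s**2 - s - 88.
The remaining quadratic factors as (5·s - 8)(7·s + 11).

(5·s - 8)·(7·s + 11)·(s - 10)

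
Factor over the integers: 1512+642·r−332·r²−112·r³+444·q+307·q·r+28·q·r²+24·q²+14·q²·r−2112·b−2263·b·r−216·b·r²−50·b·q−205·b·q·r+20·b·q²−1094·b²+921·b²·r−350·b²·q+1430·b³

Group: 11·b·(130·b²−20·b·q+131·b·r+66·b−14·q·r−24·q+28·r²−15·r−108) + (−q−4·r−14)·(130·b²−20·b·q+131·b·r+66·b−14·q·r−24·q+28·r²−15·r−108); both groups contain (130·b²−20·b·q+131·b·r+66·b−14·q·r−24·q+28·r²−15·r−108), so (11·b−q−4·r−14) is a factor with cofactor 130·b²−20·b·q+131·b·r+66·b−14·q·r−24·q+28·r²−15·r−108.
The cofactor groups again: 130·b²−20·b·q+131·b·r+66·b−14·q·r−24·q+28·r²−15·r−108 = 13·b·(10·b+7·r+12) + (−2·q+4·r−9)·(10·b+7·r+12); both groups contain (10·b+7·r+12), giving (13·b−2·q+4·r−9)·(10·b+7·r+12).

(10·b+7·r+12)·(11·b−q−4·r−14)·(13·b−2·q+4·r−9)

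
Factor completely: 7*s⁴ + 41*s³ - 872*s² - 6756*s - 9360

(7*s + 13)*(s + 10)*(s + 6)*(s - 12)

By the rational root theorem, s = -6 is a root, so (s + 6) is a factor; dividing leaves 7*s³ - s² - 866*s - 1560.
Then s = -10 is a root, so (s + 10) divides it; the quotient is 7*s² - 71*s - 156.
The remaining quadratic factors as (s - 12)(7*s + 13).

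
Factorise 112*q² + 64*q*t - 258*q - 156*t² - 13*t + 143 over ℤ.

(14*q - 13*t - 13)*(8*q + 12*t - 11)

Group: 14*q*(8*q + 12*t - 11) + (-13*t - 13)*(8*q + 12*t - 11); both groups contain (8*q + 12*t - 11).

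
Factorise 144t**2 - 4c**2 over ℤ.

Factor out 4, leaving 36t**2 - c**2, which is a difference of two squares.

4(6t - c)(6t + c)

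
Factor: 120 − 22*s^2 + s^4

(s^2 − 10)*(s^2 − 12)

Substitute u = s^2 to get a quadratic in u, then factor.
s^2 − 10 is irreducible over ℤ (10 is not a perfect square).
s^2 − 12 is irreducible over ℤ (12 is not a perfect square).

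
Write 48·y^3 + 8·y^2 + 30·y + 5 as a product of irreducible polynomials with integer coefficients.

Group as (48·y^3 + 30·y) + (8·y^2 + 5) = 6·y·(8·y^2 + 5) + (8·y^2 + 5).
Both groups share the factor (8·y^2 + 5).

(6·y + 1)·(8·y^2 + 5)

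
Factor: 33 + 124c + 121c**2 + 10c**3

Testing divisors of the constant over divisors of the leading coefficient, c = -11 is a root, so (c + 11) is a factor; dividing leaves 10c**2 + 11c + 3.
The remaining quadratic factors as (5c + 3)(2c + 1).

(2c + 1)(5c + 3)(c + 11)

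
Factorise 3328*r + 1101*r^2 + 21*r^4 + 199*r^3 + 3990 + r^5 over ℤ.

Trying the rational-root candidates, r = -5 is a root, so (r + 5) is a factor; dividing leaves r^4 + 16*r^3 + 119*r^2 + 506*r + 798.
Continuing, r = -7 is a root, so (r + 7) is a factor; dividing leaves r^3 + 9*r^2 + 56*r + 114.
Then r = -3 is a root, so (r + 3) is a factor; dividing leaves r^2 + 6*r + 38.
The quadratic r^2 + 6*r + 38 has discriminant -116 < 0 and is irreducible over ℤ.

(r + 3)*(r + 5)*(r + 7)*(r^2 + 6*r + 38)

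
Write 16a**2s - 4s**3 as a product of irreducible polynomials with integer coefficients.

4s(2a + s)(2a - s)

Pull out the common factor 4s; 4a**2 - s**2 is a difference of squares.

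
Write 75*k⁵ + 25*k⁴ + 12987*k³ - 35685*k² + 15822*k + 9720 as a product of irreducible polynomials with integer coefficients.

Among the possible rational roots, k = 9/5 is a root, so (5*k - 9) is a factor; dividing leaves 15*k⁴ + 32*k³ + 2655*k² - 2358*k - 1080.
Then k = -1/3 is a root, so (3*k + 1) divides it; the quotient is 5*k³ + 9*k² + 882*k - 1080.
Next, k = 6/5 is a root, so (5*k - 6) is a factor; dividing leaves k² + 3*k + 180.
The quadratic k² + 3*k + 180 has discriminant -711 < 0 and is irreducible over ℤ.

(3*k + 1)*(5*k - 6)*(5*k - 9)*(k² + 3*k + 180)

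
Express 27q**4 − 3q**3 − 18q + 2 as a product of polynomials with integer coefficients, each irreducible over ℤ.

(9q − 1)(3q**3 − 2)

Group as (27q**4 − 18q) + (−3q**3 + 2) = 9q(3q**3 − 2) − (3q**3 − 2).
Both groups share the factor (3q**3 − 2).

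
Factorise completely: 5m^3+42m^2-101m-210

By the rational root theorem, m = 3 is a root, giving the factor (m-3) and quotient 5m^2+57m+70.
The remaining quadratic factors as (5m+7)(m+10).

(5m+7)(m+10)(m-3)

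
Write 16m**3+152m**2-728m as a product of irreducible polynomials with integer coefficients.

8m(2m-7)(m+13)

Pull out the common factor 8m, then factor the remaining trinomial.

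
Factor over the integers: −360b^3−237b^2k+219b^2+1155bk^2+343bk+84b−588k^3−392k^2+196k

Group: 15b(−24b^2−35bk+21b+49k^2+49k) + (−12k+4)(−24b^2−35bk+21b+49k^2+49k); both groups contain (−24b^2−35bk+21b+49k^2+49k), so (15b−12k+4) is a factor with cofactor −24b^2−35bk+21b+49k^2+49k.
The cofactor groups again: −24b^2−35bk+21b+49k^2+49k = −3b(8b−7k−7) − 7k(8b−7k−7); both groups contain (8b−7k−7), giving −(3b+7k)(8b−7k−7).

−(15b−12k+4)(3b+7k)(8b−7k−7)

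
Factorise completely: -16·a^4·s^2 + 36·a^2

Pull out the common factor 4·a^2, leaving -4·a^2·s^2 + 9.
Recognize a difference of squares with the parts 3 and 2·a·s.

-4·a^2·(2·a·s + 3)·(2·a·s - 3)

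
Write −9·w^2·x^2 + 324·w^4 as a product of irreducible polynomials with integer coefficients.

9·w^2·(6·w + x)·(6·w − x)

Factor out 9·w^2, leaving 36·w^2 − x^2, which is a difference of two squares.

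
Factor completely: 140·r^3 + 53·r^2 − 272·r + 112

(4·r + 7)·(5·r − 4)·(7·r − 4)

By the rational root theorem, r = −7/4 is a root, so (4·r + 7) is a factor; dividing leaves 35·r^2 − 48·r + 16.
The remaining quadratic factors as (7·r − 4)(5·r − 4).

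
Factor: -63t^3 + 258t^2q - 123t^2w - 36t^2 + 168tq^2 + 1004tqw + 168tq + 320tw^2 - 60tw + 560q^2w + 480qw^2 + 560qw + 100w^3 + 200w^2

-(3t - 14q - 5w)(3t + 10w)(7t + 4q + 2w + 4)

Group: 3t(-21t^2 - 12tq - 76tw - 12t - 40qw - 20w^2 - 40w) + (-14q - 5w)(-21t^2 - 12tq - 76tw - 12t - 40qw - 20w^2 - 40w); both groups contain (-21t^2 - 12tq - 76tw - 12t - 40qw - 20w^2 - 40w), so (3t - 14q - 5w) is a factor with cofactor -21t^2 - 12tq - 76tw - 12t - 40qw - 20w^2 - 40w.
The cofactor groups again: -21t^2 - 12tq - 76tw - 12t - 40qw - 20w^2 - 40w = -3t(7t + 4q + 2w + 4) - 10w(7t + 4q + 2w + 4); both groups contain (7t + 4q + 2w + 4), giving -(3t + 10w)(7t + 4q + 2w + 4).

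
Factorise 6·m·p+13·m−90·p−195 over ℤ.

Group as (6·m·p+13·m) + (−90·p−195) = m·(6·p+13) − 15·(6·p+13).
Both groups share the factor (6·p+13).

(6·p+13)·(m−15)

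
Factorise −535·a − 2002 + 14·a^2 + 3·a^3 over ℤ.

Testing divisors of the constant over divisors of the leading coefficient, a = 13 is a root, so (a − 13) divides it; the quotient is 3·a^2 + 53·a + 154.
The remaining quadratic factors as (a + 14)(3·a + 11).

(3·a + 11)·(a + 14)·(a − 13)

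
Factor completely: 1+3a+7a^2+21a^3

Group as (21a^3+3a) + (7a^2+1) = 3a(7a^2+1) + (7a^2+1).
Both groups share the factor (7a^2+1).

(3a+1)(7a^2+1)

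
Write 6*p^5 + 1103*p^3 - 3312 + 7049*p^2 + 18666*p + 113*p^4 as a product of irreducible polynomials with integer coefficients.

(6*p - 1)*(p + 6)*(p + 8)*(p^2 + 5*p + 69)

Among the possible rational roots, p = -8 is a root, giving the factor (p + 8) and quotient 6*p^4 + 65*p^3 + 583*p^2 + 2385*p - 414.
Then p = -6 is a root, giving the factor (p + 6) and quotient 6*p^3 + 29*p^2 + 409*p - 69.
Then p = 1/6 is a root, giving the factor (6*p - 1) and quotient p^2 + 5*p + 69.
The quadratic p^2 + 5*p + 69 has discriminant -251 < 0 and is irreducible over ℤ.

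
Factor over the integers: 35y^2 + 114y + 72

(5y + 12)(7y + 6)

Need a pair with product 35·72 = 2520 and sum 114: that's 30 and 84.
Split the middle term: 35y^2 + 30y + 84y + 72 = 5y(7y + 6) + 12(7y + 6).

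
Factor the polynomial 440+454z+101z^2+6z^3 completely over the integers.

(2z+11)(3z+4)(z+10)

Among the possible rational roots, z = -11/2 is a root, so (2z+11) is a factor; dividing leaves 3z^2+34z+40.
The remaining quadratic factors as (3z+4)(z+10).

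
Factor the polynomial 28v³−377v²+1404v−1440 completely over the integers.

(4v−15)(7v−12)(v−8)

Among the possible rational roots, v = 15/4 is a root, so (4v−15) divides it; the quotient is 7v²−68v+96.
The remaining quadratic factors as (7v−12)(v−8).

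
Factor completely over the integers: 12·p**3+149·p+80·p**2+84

(2·p+3)·(6·p+7)·(p+4)

By the rational root theorem, p = -3/2 is a root, so (2·p+3) is a factor; dividing leaves 6·p**2+31·p+28.
The remaining quadratic factors as (p+4)(6·p+7).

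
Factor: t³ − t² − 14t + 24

Testing divisors of the constant over divisors of the leading coefficient, t = −4 is a root, so (t + 4) divides it; the quotient is t² − 5t + 6.
The remaining quadratic factors as (t − 2)(t − 3).

(t + 4)(t − 2)(t − 3)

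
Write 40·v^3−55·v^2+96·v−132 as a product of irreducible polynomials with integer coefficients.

Group as (40·v^3+96·v) + (−55·v^2−132) = 8·v·(5·v^2+12) − 11·(5·v^2+12).
Both groups share the factor (5·v^2+12).

(8·v−11)·(5·v^2+12)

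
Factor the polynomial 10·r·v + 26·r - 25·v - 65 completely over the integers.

(2·r - 5)·(5·v + 13)

Group as (10·r·v + 26·r) + (-25·v - 65) = 2·r·(5·v + 13) - 5·(5·v + 13).
Both groups share the factor (5·v + 13).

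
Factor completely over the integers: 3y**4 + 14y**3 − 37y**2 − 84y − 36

Testing divisors of the constant over divisors of the leading coefficient, y = −6 is a root, so (y + 6) divides it; the quotient is 3y**3 − 4y**2 − 13y − 6.
Next, y = −2/3 is a root, so (3y + 2) divides it; the quotient is y**2 − 2y − 3.
The remaining quadratic factors as (y + 1)(y − 3).

(3y + 2)(y + 1)(y + 6)(y − 3)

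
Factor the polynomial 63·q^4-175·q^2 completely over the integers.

7·q^2·(3·q+5)·(3·q-5)

Factor out 7·q^2, leaving 9·q^2-25, which is a difference of two squares.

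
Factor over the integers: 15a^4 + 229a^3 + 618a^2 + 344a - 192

(3a - 1)(5a + 8)(a + 12)(a + 2)

Among the possible rational roots, a = 1/3 is a root, giving the factor (3a - 1) and quotient 5a^3 + 78a^2 + 232a + 192.
Next, a = -12 is a root, so (a + 12) divides it; the quotient is 5a^2 + 18a + 16.
The remaining quadratic factors as (a + 2)(5a + 8).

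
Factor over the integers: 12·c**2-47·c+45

(3·c-5)·(4·c-9)

Need a pair with product 12·45 = 540 and sum -47: that's -27 and -20.
Split the middle term: 12·c**2-27·c - 20·c+45 = 3·c·(4·c-9) - 5·(4·c-9).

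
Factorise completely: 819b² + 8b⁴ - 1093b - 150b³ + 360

(2b - 1)(4b - 5)(b - 8)(b - 9)

Among the possible rational roots, b = 8 is a root, so (b - 8) divides it; the quotient is 8b³ - 86b² + 131b - 45.
Then b = 5/4 is a root, giving the factor (4b - 5) and quotient 2b² - 19b + 9.
The remaining quadratic factors as (b - 9)(2b - 1).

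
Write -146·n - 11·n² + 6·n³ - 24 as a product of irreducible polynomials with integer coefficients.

(6·n + 1)·(n + 4)·(n - 6)

Among the possible rational roots, n = -4 is a root, so (n + 4) is a factor; dividing leaves 6·n² - 35·n - 6.
The remaining quadratic factors as (6·n + 1)(n - 6).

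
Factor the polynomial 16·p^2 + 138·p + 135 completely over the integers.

(2·p + 15)·(8·p + 9)

Need a pair with product 16·135 = 2160 and sum 138: that's 18 and 120.
Split the middle term: 16·p^2 + 18·p + 120·p + 135 = 2·p·(8·p + 9) + 15·(8·p + 9).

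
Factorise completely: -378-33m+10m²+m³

Among the possible rational roots, m = 6 is a root, so (m-6) is a factor; dividing leaves m²+16m+63.
The remaining quadratic factors as (m+9)(m+7).

(m+7)(m+9)(m-6)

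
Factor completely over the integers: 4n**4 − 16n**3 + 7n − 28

Group as (4n**4 + 7n) + (−16n**3 − 28) = n(4n**3 + 7) − 4(4n**3 + 7).
Both groups share the factor (4n**3 + 7).

(n − 4)(4n**3 + 7)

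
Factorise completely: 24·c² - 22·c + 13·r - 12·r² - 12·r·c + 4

Group: -3·r·(4·r - 4·c + 1) + (-6·c + 4)·(4·r - 4·c + 1); both groups contain (4·r - 4·c + 1).

-(4·r - 4·c + 1)·(3·r + 6·c - 4)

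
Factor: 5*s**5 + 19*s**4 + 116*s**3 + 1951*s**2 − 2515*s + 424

(5*s − 1)*(s + 8)*(s − 1)*(s**2 − 3*s + 53)

Among the possible rational roots, s = 1 is a root, so (s − 1) divides it; the quotient is 5*s**4 + 24*s**3 + 140*s**2 + 2091*s − 424.
Next, s = 1/5 is a root, so (5*s − 1) is a factor; dividing leaves s**3 + 5*s**2 + 29*s + 424.
Next, s = −8 is a root, so (s + 8) is a factor; dividing leaves s**2 − 3*s + 53.
The quadratic s**2 − 3*s + 53 has discriminant −203 < 0 and is irreducible over ℤ.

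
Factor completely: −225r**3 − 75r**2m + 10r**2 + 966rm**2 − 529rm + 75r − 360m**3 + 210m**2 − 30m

−(9r − 15m + 5)(5r − 2m)(5r + 12m − 3)

Group: 5r(−45r**2 + 93rm − 25r − 30m**2 + 10m) + (12m − 3)(−45r**2 + 93rm − 25r − 30m**2 + 10m); both groups contain (−45r**2 + 93rm − 25r − 30m**2 + 10m), so (5r + 12m − 3) is a factor with cofactor −45r**2 + 93rm − 25r − 30m**2 + 10m.
The cofactor groups again: −45r**2 + 93rm − 25r − 30m**2 + 10m = −9r(5r − 2m) + (15m − 5)(5r − 2m); both groups contain (5r − 2m), giving −(9r − 15m + 5)(5r − 2m).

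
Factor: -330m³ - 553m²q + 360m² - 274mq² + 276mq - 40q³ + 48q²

-(11m + 10q - 12)(15m + 4q)(2m + q)

Group: 11m(-30m² - 23mq - 4q²) + (10q - 12)(-30m² - 23mq - 4q²); both groups contain (-30m² - 23mq - 4q²), so (11m + 10q - 12) is a factor with cofactor -30m² - 23mq - 4q².
The cofactor groups again: -30m² - 23mq - 4q² = -15m(2m + q) - 4q(2m + q); both groups contain (2m + q), giving -(15m + 4q)(2m + q).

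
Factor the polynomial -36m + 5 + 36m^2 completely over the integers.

Need a pair with product 36·5 = 180 and sum -36: that's -30 and -6.
Split the middle term: 36m^2 - 30m - 6m + 5 = 6m(6m - 5) - (6m - 5).

(6m - 1)(6m - 5)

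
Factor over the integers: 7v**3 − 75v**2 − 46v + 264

(7v − 12)(v + 2)(v − 11)

By the rational root theorem, v = 11 is a root, so (v − 11) divides it; the quotient is 7v**2 + 2v − 24.
The remaining quadratic factors as (7v − 12)(v + 2).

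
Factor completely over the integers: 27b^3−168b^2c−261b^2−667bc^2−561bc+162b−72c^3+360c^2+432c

Group: 3b(9b^2−80bc−87b−9c^2+45c+54) + 8c(9b^2−80bc−87b−9c^2+45c+54); both groups contain (9b^2−80bc−87b−9c^2+45c+54), so (3b+8c) is a factor with cofactor 9b^2−80bc−87b−9c^2+45c+54.
The cofactor groups again: 9b^2−80bc−87b−9c^2+45c+54 = b(9b+c−6) + (−9c−9)(9b+c−6); both groups contain (9b+c−6), giving (b−9c−9)(9b+c−6).

(3b+8c)(9b+c−6)(b−9c−9)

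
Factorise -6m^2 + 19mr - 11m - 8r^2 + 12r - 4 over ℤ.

-(2m - r + 1)(3m - 8r + 4)

Group: -3m(2m - r + 1) + (8r - 4)(2m - r + 1); both groups contain (2m - r + 1).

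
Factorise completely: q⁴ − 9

Substitute u = q² to get a quadratic in u, then factor.
q² + 3 is irreducible over ℤ (always positive, so no real roots).
q² − 3 is irreducible over ℤ (3 is not a perfect square).

(q² + 3)(q² − 3)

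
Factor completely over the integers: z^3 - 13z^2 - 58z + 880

(z + 8)(z - 10)(z - 11)

Among the possible rational roots, z = -8 is a root, so (z + 8) is a factor; dividing leaves z^2 - 21z + 110.
The remaining quadratic factors as (z - 11)(z - 10).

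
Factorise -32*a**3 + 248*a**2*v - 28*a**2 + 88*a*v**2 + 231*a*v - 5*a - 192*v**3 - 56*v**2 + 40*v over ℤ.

Group: 4*a*(-8*a**2 + 56*a*v - 5*a + 64*v**2 + 40*v) + (-3*v + 1)*(-8*a**2 + 56*a*v - 5*a + 64*v**2 + 40*v); both groups contain (-8*a**2 + 56*a*v - 5*a + 64*v**2 + 40*v), so (4*a - 3*v + 1) is a factor with cofactor -8*a**2 + 56*a*v - 5*a + 64*v**2 + 40*v.
The cofactor groups again: -8*a**2 + 56*a*v - 5*a + 64*v**2 + 40*v = -8*a*(a - 8*v) + (-8*v - 5)*(a - 8*v); both groups contain (a - 8*v), giving -(8*a + 8*v + 5)*(a - 8*v).

-(4*a - 3*v + 1)*(8*a + 8*v + 5)*(a - 8*v)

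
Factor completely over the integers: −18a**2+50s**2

2(5s−3a)(5s+3a)

Every term has a factor of 2. Then 25s**2−9a**2 = (5s)² − (3a)².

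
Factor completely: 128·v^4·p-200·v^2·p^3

8·p·v^2·(4·v-5·p)·(4·v+5·p)

Every term has a factor of 8·v^2·p. Then 16·v^2-25·p^2 = (4·v)² − (5·p)².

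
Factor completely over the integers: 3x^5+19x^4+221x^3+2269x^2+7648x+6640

Among the possible rational roots, x = −5 is a root, so (x+5) divides it; the quotient is 3x^4+4x^3+201x^2+1264x+1328.
Next, x = −4/3 is a root, so (3x+4) divides it; the quotient is x^3+67x+332.
Continuing, x = −4 is a root, so (x+4) is a factor; dividing leaves x^2−4x+83.
The quadratic x^2−4x+83 has discriminant −316 < 0 and is irreducible over ℤ.

(3x+4)(x+4)(x+5)(x^2−4x+83)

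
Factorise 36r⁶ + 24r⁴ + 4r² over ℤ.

Factor out 4r² first: what remains is 9r⁴ + 6r² + 1.
Recognize a perfect-square trinomial with the parts 1 and 3r².

4r²(3r² + 1)²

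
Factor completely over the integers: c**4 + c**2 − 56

Substitute u = c**2 to get a quadratic in u, then factor.
c**2 − 7 is irreducible over ℤ (7 is not a perfect square).
c**2 + 8 is irreducible over ℤ (always positive, so no real roots).

(c**2 + 8)(c**2 − 7)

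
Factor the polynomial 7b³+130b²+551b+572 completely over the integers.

(7b+11)(b+13)(b+4)

By the rational root theorem, b = -11/7 is a root, giving the factor (7b+11) and quotient b²+17b+52.
The remaining quadratic factors as (b+13)(b+4).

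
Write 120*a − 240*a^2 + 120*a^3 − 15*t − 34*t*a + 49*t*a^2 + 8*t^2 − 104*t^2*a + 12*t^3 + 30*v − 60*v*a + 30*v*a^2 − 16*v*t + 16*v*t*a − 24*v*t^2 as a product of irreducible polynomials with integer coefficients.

−(2*t − 3*a + 3)*(6*t + 5*a − 5)*(2*v − t + 8*a)

Group: 2*t*(−12*v*t − 10*v*a + 10*v + 6*t^2 − 43*t*a − 5*t − 40*a^2 + 40*a) + (−3*a + 3)*(−12*v*t − 10*v*a + 10*v + 6*t^2 − 43*t*a − 5*t − 40*a^2 + 40*a); both groups contain (−12*v*t − 10*v*a + 10*v + 6*t^2 − 43*t*a − 5*t − 40*a^2 + 40*a), so (2*t − 3*a + 3) is a factor with cofactor −12*v*t − 10*v*a + 10*v + 6*t^2 − 43*t*a − 5*t − 40*a^2 + 40*a.
The cofactor groups again: −12*v*t − 10*v*a + 10*v + 6*t^2 − 43*t*a − 5*t − 40*a^2 + 40*a = −6*t*(2*v − t + 8*a) + (−5*a + 5)*(2*v − t + 8*a); both groups contain (2*v − t + 8*a), giving −(6*t + 5*a − 5)*(2*v − t + 8*a).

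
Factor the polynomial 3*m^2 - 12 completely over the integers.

3*(m + 2)*(m - 2)

Every term has a factor of 3. Then m^2 - 4 = (m)² − (2)².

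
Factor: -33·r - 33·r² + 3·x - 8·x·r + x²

Group: x·(x + 3·r + 3) - 11·r·(x + 3·r + 3); both groups contain (x + 3·r + 3).

(x - 11·r)·(x + 3·r + 3)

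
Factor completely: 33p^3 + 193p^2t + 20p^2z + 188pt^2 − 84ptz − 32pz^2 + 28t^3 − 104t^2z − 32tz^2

(11p + 2t − 8z)(3p + 14t + 4z)(p + t)

Group: 11p(3p^2 + 17pt + 4pz + 14t^2 + 4tz) + (2t − 8z)(3p^2 + 17pt + 4pz + 14t^2 + 4tz); both groups contain (3p^2 + 17pt + 4pz + 14t^2 + 4tz), so (11p + 2t − 8z) is a factor with cofactor 3p^2 + 17pt + 4pz + 14t^2 + 4tz.
The cofactor groups again: 3p^2 + 17pt + 4pz + 14t^2 + 4tz = p(3p + 14t + 4z) + t(3p + 14t + 4z); both groups contain (3p + 14t + 4z), giving (p + t)(3p + 14t + 4z).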